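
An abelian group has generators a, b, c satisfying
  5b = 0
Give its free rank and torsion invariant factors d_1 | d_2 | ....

Answer: M ≅ ℤ^2 ⊕ ℤ/5

Derivation:
rank_ℚ(R)=1; free=3−1=2
SNF(R) diag = [5] → torsion [5]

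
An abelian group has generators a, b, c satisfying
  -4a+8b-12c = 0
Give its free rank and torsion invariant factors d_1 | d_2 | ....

rank_ℚ(R)=1; free=3−1=2
SNF(R) diag = [4] → torsion [4]

Answer: M ≅ ℤ^2 ⊕ ℤ/4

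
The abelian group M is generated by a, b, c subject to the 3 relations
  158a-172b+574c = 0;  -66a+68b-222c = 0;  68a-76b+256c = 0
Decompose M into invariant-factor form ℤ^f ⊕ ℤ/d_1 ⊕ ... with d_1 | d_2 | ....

rank_ℚ(R)=3; free=3−3=0
SNF(R) diag = [2, 4, 12] → torsion [2, 4, 12]

Answer: M ≅ ℤ/2 ⊕ ℤ/4 ⊕ ℤ/12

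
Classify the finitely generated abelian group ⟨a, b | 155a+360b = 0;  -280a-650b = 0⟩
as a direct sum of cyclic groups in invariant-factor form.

Answer: M ≅ ℤ/5 ⊕ ℤ/10

Derivation:
rank_ℚ(R)=2; free=2−2=0
SNF(R) diag = [5, 10] → torsion [5, 10]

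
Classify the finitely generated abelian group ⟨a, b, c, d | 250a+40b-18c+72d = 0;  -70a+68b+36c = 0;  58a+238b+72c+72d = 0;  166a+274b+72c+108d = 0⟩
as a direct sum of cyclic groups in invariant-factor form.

Answer: M ≅ ℤ/2 ⊕ ℤ/6 ⊕ ℤ/18 ⊕ ℤ/36

Derivation:
rank_ℚ(R)=4; free=4−4=0
SNF(R) diag = [2, 6, 18, 36] → torsion [2, 6, 18, 36]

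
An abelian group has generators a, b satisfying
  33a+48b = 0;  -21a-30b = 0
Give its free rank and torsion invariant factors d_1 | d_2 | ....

Answer: M ≅ ℤ/3 ⊕ ℤ/6

Derivation:
rank_ℚ(R)=2; free=2−2=0
SNF(R) diag = [3, 6] → torsion [3, 6]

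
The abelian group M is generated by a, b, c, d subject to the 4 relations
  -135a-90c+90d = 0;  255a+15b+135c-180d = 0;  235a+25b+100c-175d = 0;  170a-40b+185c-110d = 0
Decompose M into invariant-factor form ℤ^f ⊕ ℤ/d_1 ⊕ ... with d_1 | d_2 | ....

Answer: M ≅ ℤ/5 ⊕ ℤ/15 ⊕ ℤ/45 ⊕ ℤ/45

Derivation:
rank_ℚ(R)=4; free=4−4=0
SNF(R) diag = [5, 15, 45, 45] → torsion [5, 15, 45, 45]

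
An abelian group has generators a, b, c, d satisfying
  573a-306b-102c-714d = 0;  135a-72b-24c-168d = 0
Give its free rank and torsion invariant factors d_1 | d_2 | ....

rank_ℚ(R)=2; free=4−2=2
SNF(R) diag = [3, 6] → torsion [3, 6]

Answer: M ≅ ℤ^2 ⊕ ℤ/3 ⊕ ℤ/6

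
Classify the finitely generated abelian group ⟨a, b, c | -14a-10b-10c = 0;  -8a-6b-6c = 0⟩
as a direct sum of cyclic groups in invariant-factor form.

Answer: M ≅ ℤ^1 ⊕ ℤ/2 ⊕ ℤ/2

Derivation:
rank_ℚ(R)=2; free=3−2=1
SNF(R) diag = [2, 2] → torsion [2, 2]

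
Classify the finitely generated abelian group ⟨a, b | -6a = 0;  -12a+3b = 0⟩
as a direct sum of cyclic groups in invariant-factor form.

Answer: M ≅ ℤ/3 ⊕ ℤ/6

Derivation:
rank_ℚ(R)=2; free=2−2=0
SNF(R) diag = [3, 6] → torsion [3, 6]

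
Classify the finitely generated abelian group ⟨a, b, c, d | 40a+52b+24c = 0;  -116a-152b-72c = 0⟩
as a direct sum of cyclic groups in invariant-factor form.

rank_ℚ(R)=2; free=4−2=2
SNF(R) diag = [4, 12] → torsion [4, 12]

Answer: M ≅ ℤ^2 ⊕ ℤ/4 ⊕ ℤ/12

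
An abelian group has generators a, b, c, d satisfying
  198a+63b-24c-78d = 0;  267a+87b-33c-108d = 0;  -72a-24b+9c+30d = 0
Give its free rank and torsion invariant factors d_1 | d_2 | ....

rank_ℚ(R)=3; free=4−3=1
SNF(R) diag = [3, 3, 3] → torsion [3, 3, 3]

Answer: M ≅ ℤ^1 ⊕ ℤ/3 ⊕ ℤ/3 ⊕ ℤ/3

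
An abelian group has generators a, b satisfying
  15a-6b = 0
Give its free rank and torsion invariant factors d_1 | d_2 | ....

rank_ℚ(R)=1; free=2−1=1
SNF(R) diag = [3] → torsion [3]

Answer: M ≅ ℤ^1 ⊕ ℤ/3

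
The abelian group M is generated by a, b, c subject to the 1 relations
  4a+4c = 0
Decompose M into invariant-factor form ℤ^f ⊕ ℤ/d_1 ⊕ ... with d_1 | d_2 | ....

rank_ℚ(R)=1; free=3−1=2
SNF(R) diag = [4] → torsion [4]

Answer: M ≅ ℤ^2 ⊕ ℤ/4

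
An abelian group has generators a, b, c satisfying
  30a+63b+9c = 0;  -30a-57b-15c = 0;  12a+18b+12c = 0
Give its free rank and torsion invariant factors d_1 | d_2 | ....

rank_ℚ(R)=3; free=3−3=0
SNF(R) diag = [3, 6, 12] → torsion [3, 6, 12]

Answer: M ≅ ℤ/3 ⊕ ℤ/6 ⊕ ℤ/12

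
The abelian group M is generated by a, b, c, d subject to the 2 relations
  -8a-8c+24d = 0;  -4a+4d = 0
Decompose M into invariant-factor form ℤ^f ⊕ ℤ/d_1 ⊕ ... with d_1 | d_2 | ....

Answer: M ≅ ℤ^2 ⊕ ℤ/4 ⊕ ℤ/8

Derivation:
rank_ℚ(R)=2; free=4−2=2
SNF(R) diag = [4, 8] → torsion [4, 8]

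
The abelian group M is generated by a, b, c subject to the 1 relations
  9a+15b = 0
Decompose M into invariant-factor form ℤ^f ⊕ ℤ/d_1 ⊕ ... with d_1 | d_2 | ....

Answer: M ≅ ℤ^2 ⊕ ℤ/3

Derivation:
rank_ℚ(R)=1; free=3−1=2
SNF(R) diag = [3] → torsion [3]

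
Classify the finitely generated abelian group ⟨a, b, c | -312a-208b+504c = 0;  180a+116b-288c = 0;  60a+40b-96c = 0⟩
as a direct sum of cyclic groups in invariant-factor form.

Answer: M ≅ ℤ/4 ⊕ ℤ/12 ⊕ ℤ/24

Derivation:
rank_ℚ(R)=3; free=3−3=0
SNF(R) diag = [4, 12, 24] → torsion [4, 12, 24]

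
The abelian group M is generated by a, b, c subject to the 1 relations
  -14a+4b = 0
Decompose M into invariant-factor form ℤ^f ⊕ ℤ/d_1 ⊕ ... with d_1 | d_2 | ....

rank_ℚ(R)=1; free=3−1=2
SNF(R) diag = [2] → torsion [2]

Answer: M ≅ ℤ^2 ⊕ ℤ/2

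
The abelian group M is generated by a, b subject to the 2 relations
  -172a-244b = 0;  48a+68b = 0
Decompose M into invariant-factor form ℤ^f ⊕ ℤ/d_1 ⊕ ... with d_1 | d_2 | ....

rank_ℚ(R)=2; free=2−2=0
SNF(R) diag = [4, 4] → torsion [4, 4]

Answer: M ≅ ℤ/4 ⊕ ℤ/4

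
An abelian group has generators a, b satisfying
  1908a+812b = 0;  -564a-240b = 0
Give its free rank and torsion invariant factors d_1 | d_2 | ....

Answer: M ≅ ℤ/4 ⊕ ℤ/12

Derivation:
rank_ℚ(R)=2; free=2−2=0
SNF(R) diag = [4, 12] → torsion [4, 12]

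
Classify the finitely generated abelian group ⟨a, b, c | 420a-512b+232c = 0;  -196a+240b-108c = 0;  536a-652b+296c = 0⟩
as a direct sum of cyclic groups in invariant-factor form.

rank_ℚ(R)=3; free=3−3=0
SNF(R) diag = [4, 4, 12] → torsion [4, 4, 12]

Answer: M ≅ ℤ/4 ⊕ ℤ/4 ⊕ ℤ/12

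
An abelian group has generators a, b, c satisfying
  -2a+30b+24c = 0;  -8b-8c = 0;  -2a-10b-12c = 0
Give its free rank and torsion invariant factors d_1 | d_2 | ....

Answer: M ≅ ℤ/2 ⊕ ℤ/4 ⊕ ℤ/8

Derivation:
rank_ℚ(R)=3; free=3−3=0
SNF(R) diag = [2, 4, 8] → torsion [2, 4, 8]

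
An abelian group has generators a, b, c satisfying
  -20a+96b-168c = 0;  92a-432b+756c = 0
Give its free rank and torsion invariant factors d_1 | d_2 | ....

Answer: M ≅ ℤ^1 ⊕ ℤ/4 ⊕ ℤ/12

Derivation:
rank_ℚ(R)=2; free=3−2=1
SNF(R) diag = [4, 12] → torsion [4, 12]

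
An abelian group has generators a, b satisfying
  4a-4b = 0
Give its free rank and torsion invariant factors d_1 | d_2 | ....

Answer: M ≅ ℤ^1 ⊕ ℤ/4

Derivation:
rank_ℚ(R)=1; free=2−1=1
SNF(R) diag = [4] → torsion [4]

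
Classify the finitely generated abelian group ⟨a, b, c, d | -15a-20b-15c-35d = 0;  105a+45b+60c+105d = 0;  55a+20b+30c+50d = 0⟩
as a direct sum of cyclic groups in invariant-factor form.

rank_ℚ(R)=3; free=4−3=1
SNF(R) diag = [5, 5, 15] → torsion [5, 5, 15]

Answer: M ≅ ℤ^1 ⊕ ℤ/5 ⊕ ℤ/5 ⊕ ℤ/15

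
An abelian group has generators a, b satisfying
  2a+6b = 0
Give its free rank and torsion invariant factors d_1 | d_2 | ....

Answer: M ≅ ℤ^1 ⊕ ℤ/2

Derivation:
rank_ℚ(R)=1; free=2−1=1
SNF(R) diag = [2] → torsion [2]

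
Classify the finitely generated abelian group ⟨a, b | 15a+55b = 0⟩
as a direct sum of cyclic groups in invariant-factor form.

rank_ℚ(R)=1; free=2−1=1
SNF(R) diag = [5] → torsion [5]

Answer: M ≅ ℤ^1 ⊕ ℤ/5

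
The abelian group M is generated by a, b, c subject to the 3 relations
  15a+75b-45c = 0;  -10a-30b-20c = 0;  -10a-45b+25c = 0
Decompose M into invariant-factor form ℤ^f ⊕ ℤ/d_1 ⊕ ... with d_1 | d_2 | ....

rank_ℚ(R)=3; free=3−3=0
SNF(R) diag = [5, 15, 30] → torsion [5, 15, 30]

Answer: M ≅ ℤ/5 ⊕ ℤ/15 ⊕ ℤ/30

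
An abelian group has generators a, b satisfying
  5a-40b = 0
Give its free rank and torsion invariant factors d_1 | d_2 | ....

Answer: M ≅ ℤ^1 ⊕ ℤ/5

Derivation:
rank_ℚ(R)=1; free=2−1=1
SNF(R) diag = [5] → torsion [5]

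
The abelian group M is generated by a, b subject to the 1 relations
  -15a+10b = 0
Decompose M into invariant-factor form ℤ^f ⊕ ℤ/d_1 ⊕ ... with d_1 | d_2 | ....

Answer: M ≅ ℤ^1 ⊕ ℤ/5

Derivation:
rank_ℚ(R)=1; free=2−1=1
SNF(R) diag = [5] → torsion [5]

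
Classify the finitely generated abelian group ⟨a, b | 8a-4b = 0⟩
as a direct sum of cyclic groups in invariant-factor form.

Answer: M ≅ ℤ^1 ⊕ ℤ/4

Derivation:
rank_ℚ(R)=1; free=2−1=1
SNF(R) diag = [4] → torsion [4]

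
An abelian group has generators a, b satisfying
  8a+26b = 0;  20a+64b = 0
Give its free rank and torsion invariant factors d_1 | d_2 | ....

Answer: M ≅ ℤ/2 ⊕ ℤ/4

Derivation:
rank_ℚ(R)=2; free=2−2=0
SNF(R) diag = [2, 4] → torsion [2, 4]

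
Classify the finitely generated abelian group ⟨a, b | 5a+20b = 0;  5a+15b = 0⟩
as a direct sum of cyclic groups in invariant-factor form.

rank_ℚ(R)=2; free=2−2=0
SNF(R) diag = [5, 5] → torsion [5, 5]

Answer: M ≅ ℤ/5 ⊕ ℤ/5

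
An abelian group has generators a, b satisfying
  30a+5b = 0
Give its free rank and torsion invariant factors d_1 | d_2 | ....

rank_ℚ(R)=1; free=2−1=1
SNF(R) diag = [5] → torsion [5]

Answer: M ≅ ℤ^1 ⊕ ℤ/5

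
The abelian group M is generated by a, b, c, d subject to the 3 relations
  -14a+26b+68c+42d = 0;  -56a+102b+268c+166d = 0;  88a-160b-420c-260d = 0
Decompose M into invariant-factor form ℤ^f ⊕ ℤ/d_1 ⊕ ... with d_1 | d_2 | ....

Answer: M ≅ ℤ^1 ⊕ ℤ/2 ⊕ ℤ/2 ⊕ ℤ/4

Derivation:
rank_ℚ(R)=3; free=4−3=1
SNF(R) diag = [2, 2, 4] → torsion [2, 2, 4]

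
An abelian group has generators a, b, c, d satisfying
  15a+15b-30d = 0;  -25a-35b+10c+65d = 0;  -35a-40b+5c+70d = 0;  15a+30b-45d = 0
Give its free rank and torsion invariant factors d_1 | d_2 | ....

Answer: M ≅ ℤ/5 ⊕ ℤ/15 ⊕ ℤ/15 ⊕ ℤ/15

Derivation:
rank_ℚ(R)=4; free=4−4=0
SNF(R) diag = [5, 15, 15, 15] → torsion [5, 15, 15, 15]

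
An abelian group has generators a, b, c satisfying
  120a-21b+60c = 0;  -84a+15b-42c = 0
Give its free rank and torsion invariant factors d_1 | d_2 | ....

rank_ℚ(R)=2; free=3−2=1
SNF(R) diag = [3, 6] → torsion [3, 6]

Answer: M ≅ ℤ^1 ⊕ ℤ/3 ⊕ ℤ/6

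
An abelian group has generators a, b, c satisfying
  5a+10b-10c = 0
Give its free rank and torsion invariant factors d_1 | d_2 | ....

Answer: M ≅ ℤ^2 ⊕ ℤ/5

Derivation:
rank_ℚ(R)=1; free=3−1=2
SNF(R) diag = [5] → torsion [5]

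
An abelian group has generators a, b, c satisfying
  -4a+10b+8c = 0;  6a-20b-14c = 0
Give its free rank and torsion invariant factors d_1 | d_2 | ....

rank_ℚ(R)=2; free=3−2=1
SNF(R) diag = [2, 2] → torsion [2, 2]

Answer: M ≅ ℤ^1 ⊕ ℤ/2 ⊕ ℤ/2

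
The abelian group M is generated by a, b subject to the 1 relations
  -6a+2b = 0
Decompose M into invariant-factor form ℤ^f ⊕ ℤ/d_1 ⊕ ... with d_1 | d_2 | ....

rank_ℚ(R)=1; free=2−1=1
SNF(R) diag = [2] → torsion [2]

Answer: M ≅ ℤ^1 ⊕ ℤ/2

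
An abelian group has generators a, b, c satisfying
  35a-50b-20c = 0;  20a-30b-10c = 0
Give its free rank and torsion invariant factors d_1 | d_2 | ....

rank_ℚ(R)=2; free=3−2=1
SNF(R) diag = [5, 10] → torsion [5, 10]

Answer: M ≅ ℤ^1 ⊕ ℤ/5 ⊕ ℤ/10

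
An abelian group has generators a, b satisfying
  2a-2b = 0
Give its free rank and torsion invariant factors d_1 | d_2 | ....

rank_ℚ(R)=1; free=2−1=1
SNF(R) diag = [2] → torsion [2]

Answer: M ≅ ℤ^1 ⊕ ℤ/2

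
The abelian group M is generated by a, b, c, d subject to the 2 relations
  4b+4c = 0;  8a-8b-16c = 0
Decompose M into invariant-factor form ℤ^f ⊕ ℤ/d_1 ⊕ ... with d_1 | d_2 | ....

rank_ℚ(R)=2; free=4−2=2
SNF(R) diag = [4, 8] → torsion [4, 8]

Answer: M ≅ ℤ^2 ⊕ ℤ/4 ⊕ ℤ/8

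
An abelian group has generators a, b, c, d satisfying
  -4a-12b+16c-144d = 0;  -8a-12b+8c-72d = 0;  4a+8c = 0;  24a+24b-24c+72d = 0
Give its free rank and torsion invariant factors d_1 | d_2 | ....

Answer: M ≅ ℤ/4 ⊕ ℤ/12 ⊕ ℤ/24 ⊕ ℤ/72

Derivation:
rank_ℚ(R)=4; free=4−4=0
SNF(R) diag = [4, 12, 24, 72] → torsion [4, 12, 24, 72]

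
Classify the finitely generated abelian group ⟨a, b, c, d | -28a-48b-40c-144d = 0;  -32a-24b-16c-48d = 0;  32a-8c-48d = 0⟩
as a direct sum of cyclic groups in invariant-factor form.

rank_ℚ(R)=3; free=4−3=1
SNF(R) diag = [4, 8, 24] → torsion [4, 8, 24]

Answer: M ≅ ℤ^1 ⊕ ℤ/4 ⊕ ℤ/8 ⊕ ℤ/24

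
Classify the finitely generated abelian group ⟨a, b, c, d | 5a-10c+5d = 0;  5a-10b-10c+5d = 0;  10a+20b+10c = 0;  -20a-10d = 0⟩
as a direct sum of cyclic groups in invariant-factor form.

Answer: M ≅ ℤ/5 ⊕ ℤ/10 ⊕ ℤ/10 ⊕ ℤ/10

Derivation:
rank_ℚ(R)=4; free=4−4=0
SNF(R) diag = [5, 10, 10, 10] → torsion [5, 10, 10, 10]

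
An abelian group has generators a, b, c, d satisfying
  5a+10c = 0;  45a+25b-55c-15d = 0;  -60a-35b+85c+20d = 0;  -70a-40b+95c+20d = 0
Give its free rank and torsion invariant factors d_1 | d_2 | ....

rank_ℚ(R)=4; free=4−4=0
SNF(R) diag = [5, 5, 5, 5] → torsion [5, 5, 5, 5]

Answer: M ≅ ℤ/5 ⊕ ℤ/5 ⊕ ℤ/5 ⊕ ℤ/5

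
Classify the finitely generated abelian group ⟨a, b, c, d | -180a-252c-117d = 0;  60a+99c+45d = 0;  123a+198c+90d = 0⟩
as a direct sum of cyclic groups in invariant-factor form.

rank_ℚ(R)=3; free=4−3=1
SNF(R) diag = [3, 9, 27] → torsion [3, 9, 27]

Answer: M ≅ ℤ^1 ⊕ ℤ/3 ⊕ ℤ/9 ⊕ ℤ/27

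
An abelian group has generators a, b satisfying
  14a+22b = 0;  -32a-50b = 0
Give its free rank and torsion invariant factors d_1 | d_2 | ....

Answer: M ≅ ℤ/2 ⊕ ℤ/2

Derivation:
rank_ℚ(R)=2; free=2−2=0
SNF(R) diag = [2, 2] → torsion [2, 2]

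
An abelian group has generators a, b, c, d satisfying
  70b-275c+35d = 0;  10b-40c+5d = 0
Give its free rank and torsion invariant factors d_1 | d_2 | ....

rank_ℚ(R)=2; free=4−2=2
SNF(R) diag = [5, 5] → torsion [5, 5]

Answer: M ≅ ℤ^2 ⊕ ℤ/5 ⊕ ℤ/5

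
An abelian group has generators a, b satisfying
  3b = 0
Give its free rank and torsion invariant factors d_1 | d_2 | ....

Answer: M ≅ ℤ^1 ⊕ ℤ/3

Derivation:
rank_ℚ(R)=1; free=2−1=1
SNF(R) diag = [3] → torsion [3]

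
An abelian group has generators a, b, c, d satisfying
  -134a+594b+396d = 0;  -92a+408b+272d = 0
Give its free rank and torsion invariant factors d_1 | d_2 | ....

Answer: M ≅ ℤ^2 ⊕ ℤ/2 ⊕ ℤ/4

Derivation:
rank_ℚ(R)=2; free=4−2=2
SNF(R) diag = [2, 4] → torsion [2, 4]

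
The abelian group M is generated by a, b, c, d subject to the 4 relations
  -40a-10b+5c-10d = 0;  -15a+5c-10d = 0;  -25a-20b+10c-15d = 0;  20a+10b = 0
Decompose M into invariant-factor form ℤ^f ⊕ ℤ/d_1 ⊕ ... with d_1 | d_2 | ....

Answer: M ≅ ℤ/5 ⊕ ℤ/5 ⊕ ℤ/5 ⊕ ℤ/10

Derivation:
rank_ℚ(R)=4; free=4−4=0
SNF(R) diag = [5, 5, 5, 10] → torsion [5, 5, 5, 10]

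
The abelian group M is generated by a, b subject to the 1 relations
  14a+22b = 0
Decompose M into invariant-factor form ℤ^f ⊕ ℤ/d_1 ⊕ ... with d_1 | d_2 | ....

rank_ℚ(R)=1; free=2−1=1
SNF(R) diag = [2] → torsion [2]

Answer: M ≅ ℤ^1 ⊕ ℤ/2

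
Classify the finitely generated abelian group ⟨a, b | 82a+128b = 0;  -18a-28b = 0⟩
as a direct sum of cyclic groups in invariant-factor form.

rank_ℚ(R)=2; free=2−2=0
SNF(R) diag = [2, 4] → torsion [2, 4]

Answer: M ≅ ℤ/2 ⊕ ℤ/4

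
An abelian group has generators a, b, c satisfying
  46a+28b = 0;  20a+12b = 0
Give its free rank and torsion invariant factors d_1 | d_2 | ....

rank_ℚ(R)=2; free=3−2=1
SNF(R) diag = [2, 4] → torsion [2, 4]

Answer: M ≅ ℤ^1 ⊕ ℤ/2 ⊕ ℤ/4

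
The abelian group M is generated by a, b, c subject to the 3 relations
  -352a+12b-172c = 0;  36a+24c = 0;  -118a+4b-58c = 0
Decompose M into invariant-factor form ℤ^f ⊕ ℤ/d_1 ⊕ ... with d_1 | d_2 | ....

Answer: M ≅ ℤ/2 ⊕ ℤ/4 ⊕ ℤ/12

Derivation:
rank_ℚ(R)=3; free=3−3=0
SNF(R) diag = [2, 4, 12] → torsion [2, 4, 12]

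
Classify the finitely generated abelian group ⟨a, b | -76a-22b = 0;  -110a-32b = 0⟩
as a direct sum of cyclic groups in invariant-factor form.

rank_ℚ(R)=2; free=2−2=0
SNF(R) diag = [2, 6] → torsion [2, 6]

Answer: M ≅ ℤ/2 ⊕ ℤ/6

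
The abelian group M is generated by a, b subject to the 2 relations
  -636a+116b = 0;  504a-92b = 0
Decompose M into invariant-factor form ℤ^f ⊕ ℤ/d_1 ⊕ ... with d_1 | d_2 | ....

Answer: M ≅ ℤ/4 ⊕ ℤ/12

Derivation:
rank_ℚ(R)=2; free=2−2=0
SNF(R) diag = [4, 12] → torsion [4, 12]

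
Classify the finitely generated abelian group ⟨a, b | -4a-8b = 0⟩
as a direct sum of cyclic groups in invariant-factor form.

Answer: M ≅ ℤ^1 ⊕ ℤ/4

Derivation:
rank_ℚ(R)=1; free=2−1=1
SNF(R) diag = [4] → torsion [4]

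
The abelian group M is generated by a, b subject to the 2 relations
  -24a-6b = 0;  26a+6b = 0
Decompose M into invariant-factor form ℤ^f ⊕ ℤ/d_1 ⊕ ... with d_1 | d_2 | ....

rank_ℚ(R)=2; free=2−2=0
SNF(R) diag = [2, 6] → torsion [2, 6]

Answer: M ≅ ℤ/2 ⊕ ℤ/6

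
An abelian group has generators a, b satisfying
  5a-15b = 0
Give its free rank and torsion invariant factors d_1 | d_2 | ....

Answer: M ≅ ℤ^1 ⊕ ℤ/5

Derivation:
rank_ℚ(R)=1; free=2−1=1
SNF(R) diag = [5] → torsion [5]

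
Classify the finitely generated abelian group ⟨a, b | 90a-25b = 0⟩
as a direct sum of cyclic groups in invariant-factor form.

Answer: M ≅ ℤ^1 ⊕ ℤ/5

Derivation:
rank_ℚ(R)=1; free=2−1=1
SNF(R) diag = [5] → torsion [5]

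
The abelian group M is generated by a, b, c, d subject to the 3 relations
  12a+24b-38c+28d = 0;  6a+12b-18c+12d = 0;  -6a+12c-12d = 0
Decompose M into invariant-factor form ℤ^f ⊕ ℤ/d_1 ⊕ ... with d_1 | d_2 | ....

Answer: M ≅ ℤ^1 ⊕ ℤ/2 ⊕ ℤ/6 ⊕ ℤ/12

Derivation:
rank_ℚ(R)=3; free=4−3=1
SNF(R) diag = [2, 6, 12] → torsion [2, 6, 12]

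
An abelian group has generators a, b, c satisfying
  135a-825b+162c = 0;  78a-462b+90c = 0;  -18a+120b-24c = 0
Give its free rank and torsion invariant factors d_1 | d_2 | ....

Answer: M ≅ ℤ/3 ⊕ ℤ/6 ⊕ ℤ/6

Derivation:
rank_ℚ(R)=3; free=3−3=0
SNF(R) diag = [3, 6, 6] → torsion [3, 6, 6]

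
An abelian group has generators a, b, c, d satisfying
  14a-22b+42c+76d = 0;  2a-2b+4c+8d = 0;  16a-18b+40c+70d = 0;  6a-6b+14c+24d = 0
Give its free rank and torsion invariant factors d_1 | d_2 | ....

Answer: M ≅ ℤ/2 ⊕ ℤ/2 ⊕ ℤ/2 ⊕ ℤ/4

Derivation:
rank_ℚ(R)=4; free=4−4=0
SNF(R) diag = [2, 2, 2, 4] → torsion [2, 2, 2, 4]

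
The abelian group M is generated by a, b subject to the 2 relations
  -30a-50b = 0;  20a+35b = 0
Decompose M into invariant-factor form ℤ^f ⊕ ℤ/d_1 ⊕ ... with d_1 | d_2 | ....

rank_ℚ(R)=2; free=2−2=0
SNF(R) diag = [5, 10] → torsion [5, 10]

Answer: M ≅ ℤ/5 ⊕ ℤ/10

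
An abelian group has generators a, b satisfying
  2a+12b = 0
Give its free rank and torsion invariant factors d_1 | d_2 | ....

rank_ℚ(R)=1; free=2−1=1
SNF(R) diag = [2] → torsion [2]

Answer: M ≅ ℤ^1 ⊕ ℤ/2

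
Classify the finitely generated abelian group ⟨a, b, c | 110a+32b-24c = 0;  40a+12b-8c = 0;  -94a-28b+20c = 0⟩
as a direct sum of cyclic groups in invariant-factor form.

Answer: M ≅ ℤ/2 ⊕ ℤ/4 ⊕ ℤ/4

Derivation:
rank_ℚ(R)=3; free=3−3=0
SNF(R) diag = [2, 4, 4] → torsion [2, 4, 4]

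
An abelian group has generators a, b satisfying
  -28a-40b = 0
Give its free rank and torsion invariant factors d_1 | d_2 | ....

rank_ℚ(R)=1; free=2−1=1
SNF(R) diag = [4] → torsion [4]

Answer: M ≅ ℤ^1 ⊕ ℤ/4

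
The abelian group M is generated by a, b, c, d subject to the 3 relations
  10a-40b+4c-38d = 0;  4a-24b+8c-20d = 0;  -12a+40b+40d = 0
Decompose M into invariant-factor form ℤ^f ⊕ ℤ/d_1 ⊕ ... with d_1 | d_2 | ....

rank_ℚ(R)=3; free=4−3=1
SNF(R) diag = [2, 4, 8] → torsion [2, 4, 8]

Answer: M ≅ ℤ^1 ⊕ ℤ/2 ⊕ ℤ/4 ⊕ ℤ/8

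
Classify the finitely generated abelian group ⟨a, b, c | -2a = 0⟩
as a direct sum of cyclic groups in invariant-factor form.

Answer: M ≅ ℤ^2 ⊕ ℤ/2

Derivation:
rank_ℚ(R)=1; free=3−1=2
SNF(R) diag = [2] → torsion [2]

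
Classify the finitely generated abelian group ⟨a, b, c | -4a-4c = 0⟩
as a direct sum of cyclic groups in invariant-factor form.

Answer: M ≅ ℤ^2 ⊕ ℤ/4

Derivation:
rank_ℚ(R)=1; free=3−1=2
SNF(R) diag = [4] → torsion [4]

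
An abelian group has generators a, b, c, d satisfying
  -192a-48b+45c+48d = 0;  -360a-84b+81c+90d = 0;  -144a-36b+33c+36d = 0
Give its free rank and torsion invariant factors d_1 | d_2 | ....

Answer: M ≅ ℤ^1 ⊕ ℤ/3 ⊕ ℤ/6 ⊕ ℤ/12

Derivation:
rank_ℚ(R)=3; free=4−3=1
SNF(R) diag = [3, 6, 12] → torsion [3, 6, 12]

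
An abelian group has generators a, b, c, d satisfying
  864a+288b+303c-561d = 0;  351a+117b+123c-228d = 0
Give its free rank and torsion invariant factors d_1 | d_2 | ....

Answer: M ≅ ℤ^2 ⊕ ℤ/3 ⊕ ℤ/9

Derivation:
rank_ℚ(R)=2; free=4−2=2
SNF(R) diag = [3, 9] → torsion [3, 9]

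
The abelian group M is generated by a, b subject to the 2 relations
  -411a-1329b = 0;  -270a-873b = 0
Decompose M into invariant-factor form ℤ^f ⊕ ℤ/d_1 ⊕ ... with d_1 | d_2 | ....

rank_ℚ(R)=2; free=2−2=0
SNF(R) diag = [3, 9] → torsion [3, 9]

Answer: M ≅ ℤ/3 ⊕ ℤ/9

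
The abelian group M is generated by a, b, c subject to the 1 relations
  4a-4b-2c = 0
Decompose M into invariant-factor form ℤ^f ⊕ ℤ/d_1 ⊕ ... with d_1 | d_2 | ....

Answer: M ≅ ℤ^2 ⊕ ℤ/2

Derivation:
rank_ℚ(R)=1; free=3−1=2
SNF(R) diag = [2] → torsion [2]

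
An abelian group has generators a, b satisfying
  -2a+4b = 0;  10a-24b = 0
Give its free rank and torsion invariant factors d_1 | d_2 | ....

rank_ℚ(R)=2; free=2−2=0
SNF(R) diag = [2, 4] → torsion [2, 4]

Answer: M ≅ ℤ/2 ⊕ ℤ/4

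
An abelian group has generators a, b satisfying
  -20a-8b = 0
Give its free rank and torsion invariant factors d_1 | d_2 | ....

Answer: M ≅ ℤ^1 ⊕ ℤ/4

Derivation:
rank_ℚ(R)=1; free=2−1=1
SNF(R) diag = [4] → torsion [4]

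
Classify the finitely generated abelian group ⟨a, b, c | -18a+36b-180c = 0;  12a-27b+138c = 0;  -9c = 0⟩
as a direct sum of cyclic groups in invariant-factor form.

rank_ℚ(R)=3; free=3−3=0
SNF(R) diag = [3, 9, 18] → torsion [3, 9, 18]

Answer: M ≅ ℤ/3 ⊕ ℤ/9 ⊕ ℤ/18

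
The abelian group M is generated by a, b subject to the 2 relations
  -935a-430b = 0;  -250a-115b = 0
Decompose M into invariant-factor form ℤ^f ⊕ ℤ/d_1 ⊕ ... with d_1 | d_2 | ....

Answer: M ≅ ℤ/5 ⊕ ℤ/5

Derivation:
rank_ℚ(R)=2; free=2−2=0
SNF(R) diag = [5, 5] → torsion [5, 5]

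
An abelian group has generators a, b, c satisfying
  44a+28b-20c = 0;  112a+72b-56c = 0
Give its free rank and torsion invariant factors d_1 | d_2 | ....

rank_ℚ(R)=2; free=3−2=1
SNF(R) diag = [4, 8] → torsion [4, 8]

Answer: M ≅ ℤ^1 ⊕ ℤ/4 ⊕ ℤ/8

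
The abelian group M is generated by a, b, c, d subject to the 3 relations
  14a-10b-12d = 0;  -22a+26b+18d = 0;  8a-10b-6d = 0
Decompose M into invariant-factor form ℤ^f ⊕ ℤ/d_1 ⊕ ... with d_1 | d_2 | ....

Answer: M ≅ ℤ^1 ⊕ ℤ/2 ⊕ ℤ/6 ⊕ ℤ/6

Derivation:
rank_ℚ(R)=3; free=4−3=1
SNF(R) diag = [2, 6, 6] → torsion [2, 6, 6]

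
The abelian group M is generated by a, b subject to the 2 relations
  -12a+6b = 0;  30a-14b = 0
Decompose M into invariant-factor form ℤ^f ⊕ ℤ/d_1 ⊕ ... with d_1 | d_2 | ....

rank_ℚ(R)=2; free=2−2=0
SNF(R) diag = [2, 6] → torsion [2, 6]

Answer: M ≅ ℤ/2 ⊕ ℤ/6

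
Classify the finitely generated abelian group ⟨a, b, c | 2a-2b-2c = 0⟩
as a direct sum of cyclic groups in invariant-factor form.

rank_ℚ(R)=1; free=3−1=2
SNF(R) diag = [2] → torsion [2]

Answer: M ≅ ℤ^2 ⊕ ℤ/2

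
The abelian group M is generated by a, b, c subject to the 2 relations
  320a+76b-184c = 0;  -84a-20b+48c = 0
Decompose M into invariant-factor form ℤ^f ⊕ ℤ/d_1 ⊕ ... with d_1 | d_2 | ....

rank_ℚ(R)=2; free=3−2=1
SNF(R) diag = [4, 4] → torsion [4, 4]

Answer: M ≅ ℤ^1 ⊕ ℤ/4 ⊕ ℤ/4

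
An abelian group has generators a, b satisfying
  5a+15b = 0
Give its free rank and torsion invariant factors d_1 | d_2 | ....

rank_ℚ(R)=1; free=2−1=1
SNF(R) diag = [5] → torsion [5]

Answer: M ≅ ℤ^1 ⊕ ℤ/5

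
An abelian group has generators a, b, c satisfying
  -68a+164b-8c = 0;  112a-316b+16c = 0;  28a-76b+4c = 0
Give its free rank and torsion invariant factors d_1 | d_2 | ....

rank_ℚ(R)=3; free=3−3=0
SNF(R) diag = [4, 12, 12] → torsion [4, 12, 12]

Answer: M ≅ ℤ/4 ⊕ ℤ/12 ⊕ ℤ/12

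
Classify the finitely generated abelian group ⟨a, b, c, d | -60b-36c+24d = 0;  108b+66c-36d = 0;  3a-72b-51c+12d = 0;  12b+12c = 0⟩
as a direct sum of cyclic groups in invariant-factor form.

rank_ℚ(R)=4; free=4−4=0
SNF(R) diag = [3, 6, 12, 24] → torsion [3, 6, 12, 24]

Answer: M ≅ ℤ/3 ⊕ ℤ/6 ⊕ ℤ/12 ⊕ ℤ/24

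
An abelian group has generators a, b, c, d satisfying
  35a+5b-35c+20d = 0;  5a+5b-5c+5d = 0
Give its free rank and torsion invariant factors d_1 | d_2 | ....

Answer: M ≅ ℤ^2 ⊕ ℤ/5 ⊕ ℤ/15

Derivation:
rank_ℚ(R)=2; free=4−2=2
SNF(R) diag = [5, 15] → torsion [5, 15]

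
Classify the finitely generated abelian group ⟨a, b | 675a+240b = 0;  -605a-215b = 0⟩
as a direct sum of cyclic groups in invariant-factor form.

Answer: M ≅ ℤ/5 ⊕ ℤ/15

Derivation:
rank_ℚ(R)=2; free=2−2=0
SNF(R) diag = [5, 15] → torsion [5, 15]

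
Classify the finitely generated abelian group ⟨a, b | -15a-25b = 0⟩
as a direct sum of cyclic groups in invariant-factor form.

rank_ℚ(R)=1; free=2−1=1
SNF(R) diag = [5] → torsion [5]

Answer: M ≅ ℤ^1 ⊕ ℤ/5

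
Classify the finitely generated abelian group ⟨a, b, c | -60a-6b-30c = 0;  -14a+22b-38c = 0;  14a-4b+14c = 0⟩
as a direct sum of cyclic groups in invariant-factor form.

Answer: M ≅ ℤ/2 ⊕ ℤ/6 ⊕ ℤ/18

Derivation:
rank_ℚ(R)=3; free=3−3=0
SNF(R) diag = [2, 6, 18] → torsion [2, 6, 18]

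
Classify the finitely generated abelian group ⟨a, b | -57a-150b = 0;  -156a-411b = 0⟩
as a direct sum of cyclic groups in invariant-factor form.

Answer: M ≅ ℤ/3 ⊕ ℤ/9

Derivation:
rank_ℚ(R)=2; free=2−2=0
SNF(R) diag = [3, 9] → torsion [3, 9]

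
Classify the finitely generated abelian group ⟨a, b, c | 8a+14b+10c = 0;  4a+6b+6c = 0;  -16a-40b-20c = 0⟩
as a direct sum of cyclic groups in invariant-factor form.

rank_ℚ(R)=3; free=3−3=0
SNF(R) diag = [2, 4, 12] → torsion [2, 4, 12]

Answer: M ≅ ℤ/2 ⊕ ℤ/4 ⊕ ℤ/12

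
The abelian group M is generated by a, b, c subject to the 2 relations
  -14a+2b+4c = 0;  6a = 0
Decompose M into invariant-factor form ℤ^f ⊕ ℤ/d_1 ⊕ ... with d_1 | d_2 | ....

rank_ℚ(R)=2; free=3−2=1
SNF(R) diag = [2, 6] → torsion [2, 6]

Answer: M ≅ ℤ^1 ⊕ ℤ/2 ⊕ ℤ/6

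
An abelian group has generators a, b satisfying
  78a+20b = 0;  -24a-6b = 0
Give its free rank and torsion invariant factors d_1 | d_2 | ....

Answer: M ≅ ℤ/2 ⊕ ℤ/6

Derivation:
rank_ℚ(R)=2; free=2−2=0
SNF(R) diag = [2, 6] → torsion [2, 6]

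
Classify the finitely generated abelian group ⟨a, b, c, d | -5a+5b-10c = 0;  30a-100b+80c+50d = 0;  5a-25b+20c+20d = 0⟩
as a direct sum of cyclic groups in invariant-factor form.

rank_ℚ(R)=3; free=4−3=1
SNF(R) diag = [5, 10, 10] → torsion [5, 10, 10]

Answer: M ≅ ℤ^1 ⊕ ℤ/5 ⊕ ℤ/10 ⊕ ℤ/10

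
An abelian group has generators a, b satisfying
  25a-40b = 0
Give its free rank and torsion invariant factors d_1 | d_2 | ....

rank_ℚ(R)=1; free=2−1=1
SNF(R) diag = [5] → torsion [5]

Answer: M ≅ ℤ^1 ⊕ ℤ/5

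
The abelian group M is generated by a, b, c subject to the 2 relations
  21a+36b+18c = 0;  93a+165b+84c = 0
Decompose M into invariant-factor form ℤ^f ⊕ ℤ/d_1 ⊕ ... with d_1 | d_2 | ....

Answer: M ≅ ℤ^1 ⊕ ℤ/3 ⊕ ℤ/3

Derivation:
rank_ℚ(R)=2; free=3−2=1
SNF(R) diag = [3, 3] → torsion [3, 3]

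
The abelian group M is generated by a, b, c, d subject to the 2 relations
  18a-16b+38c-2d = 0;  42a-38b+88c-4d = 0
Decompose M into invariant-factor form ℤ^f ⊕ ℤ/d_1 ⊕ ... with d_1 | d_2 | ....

rank_ℚ(R)=2; free=4−2=2
SNF(R) diag = [2, 6] → torsion [2, 6]

Answer: M ≅ ℤ^2 ⊕ ℤ/2 ⊕ ℤ/6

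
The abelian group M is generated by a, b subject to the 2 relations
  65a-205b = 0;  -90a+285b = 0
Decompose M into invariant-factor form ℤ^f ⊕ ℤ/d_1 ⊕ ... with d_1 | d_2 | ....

rank_ℚ(R)=2; free=2−2=0
SNF(R) diag = [5, 15] → torsion [5, 15]

Answer: M ≅ ℤ/5 ⊕ ℤ/15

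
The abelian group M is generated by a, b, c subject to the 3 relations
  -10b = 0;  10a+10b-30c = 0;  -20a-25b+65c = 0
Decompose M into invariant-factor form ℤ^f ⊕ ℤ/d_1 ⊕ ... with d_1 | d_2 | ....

rank_ℚ(R)=3; free=3−3=0
SNF(R) diag = [5, 10, 10] → torsion [5, 10, 10]

Answer: M ≅ ℤ/5 ⊕ ℤ/10 ⊕ ℤ/10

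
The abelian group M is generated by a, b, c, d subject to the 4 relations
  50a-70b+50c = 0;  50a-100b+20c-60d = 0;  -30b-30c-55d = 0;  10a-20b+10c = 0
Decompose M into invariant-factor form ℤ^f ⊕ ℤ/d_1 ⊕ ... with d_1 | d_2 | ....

rank_ℚ(R)=4; free=4−4=0
SNF(R) diag = [5, 10, 30, 30] → torsion [5, 10, 30, 30]

Answer: M ≅ ℤ/5 ⊕ ℤ/10 ⊕ ℤ/30 ⊕ ℤ/30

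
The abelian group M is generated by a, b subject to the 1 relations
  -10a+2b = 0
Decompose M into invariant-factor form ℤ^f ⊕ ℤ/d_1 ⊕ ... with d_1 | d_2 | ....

Answer: M ≅ ℤ^1 ⊕ ℤ/2

Derivation:
rank_ℚ(R)=1; free=2−1=1
SNF(R) diag = [2] → torsion [2]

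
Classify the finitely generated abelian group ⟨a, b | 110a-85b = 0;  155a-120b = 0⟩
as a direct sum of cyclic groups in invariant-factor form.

rank_ℚ(R)=2; free=2−2=0
SNF(R) diag = [5, 5] → torsion [5, 5]

Answer: M ≅ ℤ/5 ⊕ ℤ/5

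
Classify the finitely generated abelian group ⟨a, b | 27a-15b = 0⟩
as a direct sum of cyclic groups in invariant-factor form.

Answer: M ≅ ℤ^1 ⊕ ℤ/3

Derivation:
rank_ℚ(R)=1; free=2−1=1
SNF(R) diag = [3] → torsion [3]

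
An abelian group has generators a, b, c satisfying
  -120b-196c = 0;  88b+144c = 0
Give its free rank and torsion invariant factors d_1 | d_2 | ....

rank_ℚ(R)=2; free=3−2=1
SNF(R) diag = [4, 8] → torsion [4, 8]

Answer: M ≅ ℤ^1 ⊕ ℤ/4 ⊕ ℤ/8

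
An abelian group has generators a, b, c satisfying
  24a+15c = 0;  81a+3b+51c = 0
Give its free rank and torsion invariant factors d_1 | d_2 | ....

Answer: M ≅ ℤ^1 ⊕ ℤ/3 ⊕ ℤ/3

Derivation:
rank_ℚ(R)=2; free=3−2=1
SNF(R) diag = [3, 3] → torsion [3, 3]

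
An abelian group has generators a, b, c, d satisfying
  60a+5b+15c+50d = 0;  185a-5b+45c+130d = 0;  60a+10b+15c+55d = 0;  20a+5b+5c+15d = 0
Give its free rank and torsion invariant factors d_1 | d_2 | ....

Answer: M ≅ ℤ/5 ⊕ ℤ/5 ⊕ ℤ/5 ⊕ ℤ/15

Derivation:
rank_ℚ(R)=4; free=4−4=0
SNF(R) diag = [5, 5, 5, 15] → torsion [5, 5, 5, 15]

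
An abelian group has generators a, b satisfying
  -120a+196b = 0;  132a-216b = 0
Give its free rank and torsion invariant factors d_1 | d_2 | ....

rank_ℚ(R)=2; free=2−2=0
SNF(R) diag = [4, 12] → torsion [4, 12]

Answer: M ≅ ℤ/4 ⊕ ℤ/12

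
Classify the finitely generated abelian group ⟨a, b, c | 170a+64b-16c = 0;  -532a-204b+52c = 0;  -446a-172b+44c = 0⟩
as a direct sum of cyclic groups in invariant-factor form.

rank_ℚ(R)=3; free=3−3=0
SNF(R) diag = [2, 4, 8] → torsion [2, 4, 8]

Answer: M ≅ ℤ/2 ⊕ ℤ/4 ⊕ ℤ/8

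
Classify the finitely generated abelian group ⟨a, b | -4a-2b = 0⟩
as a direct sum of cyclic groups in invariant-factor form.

rank_ℚ(R)=1; free=2−1=1
SNF(R) diag = [2] → torsion [2]

Answer: M ≅ ℤ^1 ⊕ ℤ/2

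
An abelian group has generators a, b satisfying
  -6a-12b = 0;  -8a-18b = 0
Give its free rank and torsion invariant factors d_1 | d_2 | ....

rank_ℚ(R)=2; free=2−2=0
SNF(R) diag = [2, 6] → torsion [2, 6]

Answer: M ≅ ℤ/2 ⊕ ℤ/6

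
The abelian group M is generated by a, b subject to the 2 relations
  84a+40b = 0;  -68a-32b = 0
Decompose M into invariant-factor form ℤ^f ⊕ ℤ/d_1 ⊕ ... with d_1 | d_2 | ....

Answer: M ≅ ℤ/4 ⊕ ℤ/8

Derivation:
rank_ℚ(R)=2; free=2−2=0
SNF(R) diag = [4, 8] → torsion [4, 8]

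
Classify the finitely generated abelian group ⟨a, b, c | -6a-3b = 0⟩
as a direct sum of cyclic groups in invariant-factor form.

rank_ℚ(R)=1; free=3−1=2
SNF(R) diag = [3] → torsion [3]

Answer: M ≅ ℤ^2 ⊕ ℤ/3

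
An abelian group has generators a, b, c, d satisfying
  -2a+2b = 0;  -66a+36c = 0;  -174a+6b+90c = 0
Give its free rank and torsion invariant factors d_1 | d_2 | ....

rank_ℚ(R)=3; free=4−3=1
SNF(R) diag = [2, 6, 18] → torsion [2, 6, 18]

Answer: M ≅ ℤ^1 ⊕ ℤ/2 ⊕ ℤ/6 ⊕ ℤ/18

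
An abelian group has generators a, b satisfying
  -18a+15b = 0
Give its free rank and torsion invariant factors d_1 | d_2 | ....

rank_ℚ(R)=1; free=2−1=1
SNF(R) diag = [3] → torsion [3]

Answer: M ≅ ℤ^1 ⊕ ℤ/3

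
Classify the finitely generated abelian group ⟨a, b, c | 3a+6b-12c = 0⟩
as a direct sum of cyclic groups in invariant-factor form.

rank_ℚ(R)=1; free=3−1=2
SNF(R) diag = [3] → torsion [3]

Answer: M ≅ ℤ^2 ⊕ ℤ/3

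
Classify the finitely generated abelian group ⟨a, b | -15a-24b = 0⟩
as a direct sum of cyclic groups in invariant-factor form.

Answer: M ≅ ℤ^1 ⊕ ℤ/3

Derivation:
rank_ℚ(R)=1; free=2−1=1
SNF(R) diag = [3] → torsion [3]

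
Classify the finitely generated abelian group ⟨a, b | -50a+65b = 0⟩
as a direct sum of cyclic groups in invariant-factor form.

rank_ℚ(R)=1; free=2−1=1
SNF(R) diag = [5] → torsion [5]

Answer: M ≅ ℤ^1 ⊕ ℤ/5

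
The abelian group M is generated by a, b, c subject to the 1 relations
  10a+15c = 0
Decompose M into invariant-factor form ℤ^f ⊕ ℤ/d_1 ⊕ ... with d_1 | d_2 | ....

Answer: M ≅ ℤ^2 ⊕ ℤ/5

Derivation:
rank_ℚ(R)=1; free=3−1=2
SNF(R) diag = [5] → torsion [5]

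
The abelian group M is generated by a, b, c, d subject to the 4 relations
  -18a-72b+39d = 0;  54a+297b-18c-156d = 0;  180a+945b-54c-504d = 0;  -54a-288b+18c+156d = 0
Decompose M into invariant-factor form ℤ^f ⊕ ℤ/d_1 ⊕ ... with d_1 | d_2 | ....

rank_ℚ(R)=4; free=4−4=0
SNF(R) diag = [3, 9, 18, 18] → torsion [3, 9, 18, 18]

Answer: M ≅ ℤ/3 ⊕ ℤ/9 ⊕ ℤ/18 ⊕ ℤ/18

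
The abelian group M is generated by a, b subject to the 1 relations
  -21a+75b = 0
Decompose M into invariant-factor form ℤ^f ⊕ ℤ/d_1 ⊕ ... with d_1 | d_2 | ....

rank_ℚ(R)=1; free=2−1=1
SNF(R) diag = [3] → torsion [3]

Answer: M ≅ ℤ^1 ⊕ ℤ/3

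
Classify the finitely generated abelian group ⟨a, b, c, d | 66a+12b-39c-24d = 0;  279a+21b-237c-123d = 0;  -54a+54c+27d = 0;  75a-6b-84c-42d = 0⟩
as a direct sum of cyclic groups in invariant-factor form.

Answer: M ≅ ℤ/3 ⊕ ℤ/3 ⊕ ℤ/9 ⊕ ℤ/27

Derivation:
rank_ℚ(R)=4; free=4−4=0
SNF(R) diag = [3, 3, 9, 27] → torsion [3, 3, 9, 27]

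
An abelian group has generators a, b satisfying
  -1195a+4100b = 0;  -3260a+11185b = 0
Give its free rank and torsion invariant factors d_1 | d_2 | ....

rank_ℚ(R)=2; free=2−2=0
SNF(R) diag = [5, 15] → torsion [5, 15]

Answer: M ≅ ℤ/5 ⊕ ℤ/15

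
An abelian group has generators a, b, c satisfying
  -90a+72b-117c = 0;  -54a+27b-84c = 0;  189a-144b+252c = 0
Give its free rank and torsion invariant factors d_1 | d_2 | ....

Answer: M ≅ ℤ/3 ⊕ ℤ/9 ⊕ ℤ/9

Derivation:
rank_ℚ(R)=3; free=3−3=0
SNF(R) diag = [3, 9, 9] → torsion [3, 9, 9]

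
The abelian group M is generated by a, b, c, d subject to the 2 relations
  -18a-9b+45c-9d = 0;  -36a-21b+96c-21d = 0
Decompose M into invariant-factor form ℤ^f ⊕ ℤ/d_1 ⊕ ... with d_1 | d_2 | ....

rank_ℚ(R)=2; free=4−2=2
SNF(R) diag = [3, 9] → torsion [3, 9]

Answer: M ≅ ℤ^2 ⊕ ℤ/3 ⊕ ℤ/9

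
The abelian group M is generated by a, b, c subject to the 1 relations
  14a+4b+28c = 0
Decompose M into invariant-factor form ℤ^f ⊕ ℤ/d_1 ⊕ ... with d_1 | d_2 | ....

rank_ℚ(R)=1; free=3−1=2
SNF(R) diag = [2] → torsion [2]

Answer: M ≅ ℤ^2 ⊕ ℤ/2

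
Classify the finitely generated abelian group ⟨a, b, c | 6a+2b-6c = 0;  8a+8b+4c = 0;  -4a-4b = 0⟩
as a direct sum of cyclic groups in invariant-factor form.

rank_ℚ(R)=3; free=3−3=0
SNF(R) diag = [2, 4, 8] → torsion [2, 4, 8]

Answer: M ≅ ℤ/2 ⊕ ℤ/4 ⊕ ℤ/8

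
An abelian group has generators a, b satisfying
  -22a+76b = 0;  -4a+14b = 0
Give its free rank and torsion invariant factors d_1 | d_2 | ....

rank_ℚ(R)=2; free=2−2=0
SNF(R) diag = [2, 2] → torsion [2, 2]

Answer: M ≅ ℤ/2 ⊕ ℤ/2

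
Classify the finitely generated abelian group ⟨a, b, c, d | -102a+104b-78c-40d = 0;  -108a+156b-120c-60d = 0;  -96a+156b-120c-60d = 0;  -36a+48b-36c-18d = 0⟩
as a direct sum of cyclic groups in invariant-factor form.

Answer: M ≅ ℤ/2 ⊕ ℤ/6 ⊕ ℤ/12 ⊕ ℤ/12

Derivation:
rank_ℚ(R)=4; free=4−4=0
SNF(R) diag = [2, 6, 12, 12] → torsion [2, 6, 12, 12]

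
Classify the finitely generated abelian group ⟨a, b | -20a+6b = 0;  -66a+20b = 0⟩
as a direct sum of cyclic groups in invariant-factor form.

Answer: M ≅ ℤ/2 ⊕ ℤ/2

Derivation:
rank_ℚ(R)=2; free=2−2=0
SNF(R) diag = [2, 2] → torsion [2, 2]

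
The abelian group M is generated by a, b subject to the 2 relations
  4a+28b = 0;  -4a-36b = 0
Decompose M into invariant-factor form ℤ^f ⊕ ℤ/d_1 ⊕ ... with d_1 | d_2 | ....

rank_ℚ(R)=2; free=2−2=0
SNF(R) diag = [4, 8] → torsion [4, 8]

Answer: M ≅ ℤ/4 ⊕ ℤ/8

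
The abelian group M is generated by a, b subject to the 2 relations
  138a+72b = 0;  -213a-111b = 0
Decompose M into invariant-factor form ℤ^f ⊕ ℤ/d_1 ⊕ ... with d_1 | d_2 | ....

rank_ℚ(R)=2; free=2−2=0
SNF(R) diag = [3, 6] → torsion [3, 6]

Answer: M ≅ ℤ/3 ⊕ ℤ/6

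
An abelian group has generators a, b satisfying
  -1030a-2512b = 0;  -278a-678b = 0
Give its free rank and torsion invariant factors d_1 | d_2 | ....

Answer: M ≅ ℤ/2 ⊕ ℤ/2

Derivation:
rank_ℚ(R)=2; free=2−2=0
SNF(R) diag = [2, 2] → torsion [2, 2]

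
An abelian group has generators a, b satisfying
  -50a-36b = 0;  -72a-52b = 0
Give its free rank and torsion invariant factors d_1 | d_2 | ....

rank_ℚ(R)=2; free=2−2=0
SNF(R) diag = [2, 4] → torsion [2, 4]

Answer: M ≅ ℤ/2 ⊕ ℤ/4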